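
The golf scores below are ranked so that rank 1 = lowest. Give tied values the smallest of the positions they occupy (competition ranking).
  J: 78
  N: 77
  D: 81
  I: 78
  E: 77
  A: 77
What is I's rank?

4

Sorted (ascending): 77, 77, 77, 78, 78, 81
The 3 values of 77 occupy positions 1–3 → each gets rank 1.
The 2 values of 78 occupy positions 4–5 → each gets rank 4.
I has value 78 → rank 4.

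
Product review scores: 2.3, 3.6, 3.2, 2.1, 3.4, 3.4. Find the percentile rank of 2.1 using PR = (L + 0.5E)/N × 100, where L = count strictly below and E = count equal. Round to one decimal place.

8.3

N = 6.
Strictly below 2.1: 0. Equal to 2.1: 1.
PR = (0 + 0.5·1)/6 × 100 = 8.3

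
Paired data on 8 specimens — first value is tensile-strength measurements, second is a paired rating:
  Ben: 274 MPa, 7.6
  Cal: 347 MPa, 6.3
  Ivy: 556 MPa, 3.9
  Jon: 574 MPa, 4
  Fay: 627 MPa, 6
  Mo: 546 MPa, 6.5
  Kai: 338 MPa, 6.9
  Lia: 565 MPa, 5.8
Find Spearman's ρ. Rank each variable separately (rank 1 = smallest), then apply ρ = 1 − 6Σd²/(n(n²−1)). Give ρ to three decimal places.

-0.762

Ranks of variable 1: 1, 3, 5, 7, 8, 4, 2, 6
Ranks of variable 2: 8, 5, 1, 2, 4, 6, 7, 3
d = r₁ − r₂: -7, -2, 4, 5, 4, -2, -5, 3
d²: 49, 4, 16, 25, 16, 4, 25, 9; Σd² = 148
ρ = 1 − 6·148/(8·63) = 1 − 888/504 = -0.762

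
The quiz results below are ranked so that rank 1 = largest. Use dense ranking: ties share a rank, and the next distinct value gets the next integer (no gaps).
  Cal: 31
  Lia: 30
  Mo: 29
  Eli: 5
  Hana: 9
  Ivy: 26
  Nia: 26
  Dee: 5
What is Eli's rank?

Sorted (descending): 31, 30, 29, 26, 26, 9, 5, 5
The 2 values of 26 share dense rank 4.
The 2 values of 5 share dense rank 6.
Remaining distinct values take the next consecutive integers.
Eli has value 5 → rank 6.

6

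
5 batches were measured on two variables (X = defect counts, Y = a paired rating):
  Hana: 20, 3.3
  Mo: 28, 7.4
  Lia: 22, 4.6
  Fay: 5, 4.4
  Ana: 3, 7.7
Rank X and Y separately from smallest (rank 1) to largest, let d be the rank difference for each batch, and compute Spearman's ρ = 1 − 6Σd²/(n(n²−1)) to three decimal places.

-0.100

Ranks of variable 1: 3, 5, 4, 2, 1
Ranks of variable 2: 1, 4, 3, 2, 5
d = r₁ − r₂: 2, 1, 1, 0, -4
d²: 4, 1, 1, 0, 16; Σd² = 22
ρ = 1 − 6·22/(5·24) = 1 − 132/120 = -0.100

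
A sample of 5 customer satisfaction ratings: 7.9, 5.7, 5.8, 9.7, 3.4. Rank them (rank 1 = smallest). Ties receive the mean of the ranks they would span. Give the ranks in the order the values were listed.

4, 2, 3, 5, 1

Sorted (ascending): 3.4, 5.7, 5.8, 7.9, 9.7
No ties — each value takes its position as its rank.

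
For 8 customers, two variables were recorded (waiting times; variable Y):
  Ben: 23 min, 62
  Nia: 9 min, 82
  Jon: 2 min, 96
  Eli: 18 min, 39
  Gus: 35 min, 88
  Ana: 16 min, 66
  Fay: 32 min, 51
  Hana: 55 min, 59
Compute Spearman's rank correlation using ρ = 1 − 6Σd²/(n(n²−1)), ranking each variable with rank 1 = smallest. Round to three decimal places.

Ranks of variable 1: 5, 2, 1, 4, 7, 3, 6, 8
Ranks of variable 2: 4, 6, 8, 1, 7, 5, 2, 3
d = r₁ − r₂: 1, -4, -7, 3, 0, -2, 4, 5
d²: 1, 16, 49, 9, 0, 4, 16, 25; Σd² = 120
ρ = 1 − 6·120/(8·63) = 1 − 720/504 = -0.429

-0.429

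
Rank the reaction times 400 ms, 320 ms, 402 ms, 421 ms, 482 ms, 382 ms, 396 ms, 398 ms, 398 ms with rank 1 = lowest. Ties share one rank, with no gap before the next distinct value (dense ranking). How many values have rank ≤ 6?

Sorted (ascending): 320, 382, 396, 398, 398, 400, 402, 421, 482
The 2 values of 398 share dense rank 4.
Remaining distinct values take the next consecutive integers.
Ranks ≤ 6: {1, 2, 3, 4, 4, 5, 6} → 7 values.

7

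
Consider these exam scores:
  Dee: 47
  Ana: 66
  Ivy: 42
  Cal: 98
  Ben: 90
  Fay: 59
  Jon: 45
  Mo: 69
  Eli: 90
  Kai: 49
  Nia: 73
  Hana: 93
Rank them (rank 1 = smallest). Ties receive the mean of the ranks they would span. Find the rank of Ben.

9.5

Sorted (ascending): 42, 45, 47, 49, 59, 66, 69, 73, 90, 90, 93, 98
The 2 values of 90 occupy positions 9–10 → average rank (9+10)/2 = 9.5.
Ben has value 90 → rank 9.5.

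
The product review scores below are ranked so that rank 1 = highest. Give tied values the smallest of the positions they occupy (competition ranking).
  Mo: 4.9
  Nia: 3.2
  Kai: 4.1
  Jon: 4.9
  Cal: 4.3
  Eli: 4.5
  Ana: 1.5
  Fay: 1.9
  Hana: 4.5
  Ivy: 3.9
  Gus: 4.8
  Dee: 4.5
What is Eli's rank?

4

Sorted (descending): 4.9, 4.9, 4.8, 4.5, 4.5, 4.5, 4.3, 4.1, 3.9, 3.2, 1.9, 1.5
The 2 values of 4.9 occupy positions 1–2 → each gets rank 1.
The 3 values of 4.5 occupy positions 4–6 → each gets rank 4.
Eli has value 4.5 → rank 4.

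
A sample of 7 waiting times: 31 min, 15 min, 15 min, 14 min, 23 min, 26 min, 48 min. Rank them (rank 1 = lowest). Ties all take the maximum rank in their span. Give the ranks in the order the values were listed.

6, 3, 3, 1, 4, 5, 7

Sorted (ascending): 14, 15, 15, 23, 26, 31, 48
The 2 values of 15 occupy positions 2–3 → each gets rank 3.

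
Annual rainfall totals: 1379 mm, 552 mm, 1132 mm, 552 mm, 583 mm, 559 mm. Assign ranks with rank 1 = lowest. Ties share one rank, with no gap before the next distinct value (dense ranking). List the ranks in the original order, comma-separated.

5, 1, 4, 1, 3, 2

Sorted (ascending): 552, 552, 559, 583, 1132, 1379
The 2 values of 552 share dense rank 1.
Remaining distinct values take the next consecutive integers.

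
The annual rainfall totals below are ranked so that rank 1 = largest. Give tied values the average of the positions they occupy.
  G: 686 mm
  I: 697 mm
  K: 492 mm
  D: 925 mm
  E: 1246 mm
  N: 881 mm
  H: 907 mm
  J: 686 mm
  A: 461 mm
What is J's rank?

6.5

Sorted (descending): 1246, 925, 907, 881, 697, 686, 686, 492, 461
The 2 values of 686 occupy positions 6–7 → average rank (6+7)/2 = 6.5.
J has value 686 mm → rank 6.5.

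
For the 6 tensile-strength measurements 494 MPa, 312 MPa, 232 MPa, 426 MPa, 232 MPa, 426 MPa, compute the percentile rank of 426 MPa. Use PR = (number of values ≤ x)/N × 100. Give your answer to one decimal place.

83.3

N = 6.
Strictly below 426: 3. Equal to 426: 2.
PR = 5/6 × 100 = 83.3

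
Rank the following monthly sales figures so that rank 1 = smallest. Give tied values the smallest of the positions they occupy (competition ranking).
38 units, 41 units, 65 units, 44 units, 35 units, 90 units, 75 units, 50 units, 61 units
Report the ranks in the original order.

Sorted (ascending): 35, 38, 41, 44, 50, 61, 65, 75, 90
No ties — each value takes its position as its rank.

2, 3, 7, 4, 1, 9, 8, 5, 6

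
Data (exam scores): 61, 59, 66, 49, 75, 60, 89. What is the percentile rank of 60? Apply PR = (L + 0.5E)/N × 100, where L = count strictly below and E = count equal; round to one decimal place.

N = 7.
Strictly below 60: 2. Equal to 60: 1.
PR = (2 + 0.5·1)/7 × 100 = 35.7

35.7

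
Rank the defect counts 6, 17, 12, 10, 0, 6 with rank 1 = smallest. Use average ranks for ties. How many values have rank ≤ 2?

Sorted (ascending): 0, 6, 6, 10, 12, 17
The 2 values of 6 occupy positions 2–3 → average rank (2+3)/2 = 2.5.
Ranks ≤ 2: {1} → 1 value.

1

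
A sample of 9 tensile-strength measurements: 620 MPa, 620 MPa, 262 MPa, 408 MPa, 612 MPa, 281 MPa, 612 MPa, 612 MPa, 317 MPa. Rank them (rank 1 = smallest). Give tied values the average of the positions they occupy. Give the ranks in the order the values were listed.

8.5, 8.5, 1, 4, 6, 2, 6, 6, 3

Sorted (ascending): 262, 281, 317, 408, 612, 612, 612, 620, 620
The 3 values of 612 occupy positions 5–7 → average rank 6.
The 2 values of 620 occupy positions 8–9 → average rank (8+9)/2 = 8.5.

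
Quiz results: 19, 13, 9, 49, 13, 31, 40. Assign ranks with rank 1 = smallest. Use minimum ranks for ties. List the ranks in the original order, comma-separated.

4, 2, 1, 7, 2, 5, 6

Sorted (ascending): 9, 13, 13, 19, 31, 40, 49
The 2 values of 13 occupy positions 2–3 → each gets rank 2.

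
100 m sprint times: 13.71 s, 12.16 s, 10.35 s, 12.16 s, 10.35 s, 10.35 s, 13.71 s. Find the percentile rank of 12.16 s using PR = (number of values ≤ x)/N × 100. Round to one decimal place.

N = 7.
Strictly below 12.16: 3. Equal to 12.16: 2.
PR = 5/7 × 100 = 71.4

71.4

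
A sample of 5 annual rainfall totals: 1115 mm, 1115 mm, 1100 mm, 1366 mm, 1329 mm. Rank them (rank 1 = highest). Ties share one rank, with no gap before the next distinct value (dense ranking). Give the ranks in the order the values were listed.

Sorted (descending): 1366, 1329, 1115, 1115, 1100
The 2 values of 1115 share dense rank 3.
Remaining distinct values take the next consecutive integers.

3, 3, 4, 1, 2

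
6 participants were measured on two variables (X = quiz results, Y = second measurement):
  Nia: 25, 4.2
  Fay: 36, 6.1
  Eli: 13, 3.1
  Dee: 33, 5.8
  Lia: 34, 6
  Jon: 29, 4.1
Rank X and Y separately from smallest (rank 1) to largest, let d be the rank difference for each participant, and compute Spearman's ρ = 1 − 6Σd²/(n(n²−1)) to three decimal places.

0.943

Ranks of variable 1: 2, 6, 1, 4, 5, 3
Ranks of variable 2: 3, 6, 1, 4, 5, 2
d = r₁ − r₂: -1, 0, 0, 0, 0, 1
d²: 1, 0, 0, 0, 0, 1; Σd² = 2
ρ = 1 − 6·2/(6·35) = 1 − 12/210 = 0.943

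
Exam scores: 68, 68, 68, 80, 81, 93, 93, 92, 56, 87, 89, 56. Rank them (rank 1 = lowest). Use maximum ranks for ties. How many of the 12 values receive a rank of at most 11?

Sorted (ascending): 56, 56, 68, 68, 68, 80, 81, 87, 89, 92, 93, 93
The 2 values of 56 occupy positions 1–2 → each gets rank 2.
The 3 values of 68 occupy positions 3–5 → each gets rank 5.
The 2 values of 93 occupy positions 11–12 → each gets rank 12.
Ranks ≤ 11: {2, 2, 5, 5, 5, 6, 7, 8, 9, 10} → 10 values.

10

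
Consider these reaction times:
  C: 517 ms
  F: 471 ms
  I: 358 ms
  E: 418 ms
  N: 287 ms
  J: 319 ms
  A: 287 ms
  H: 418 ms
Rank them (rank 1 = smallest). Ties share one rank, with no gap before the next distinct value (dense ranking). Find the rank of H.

Sorted (ascending): 287, 287, 319, 358, 418, 418, 471, 517
The 2 values of 287 share dense rank 1.
The 2 values of 418 share dense rank 4.
Remaining distinct values take the next consecutive integers.
H has value 418 ms → rank 4.

4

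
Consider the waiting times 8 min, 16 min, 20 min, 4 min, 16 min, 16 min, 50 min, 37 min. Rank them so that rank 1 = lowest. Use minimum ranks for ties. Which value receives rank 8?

50

Sorted (ascending): 4, 8, 16, 16, 16, 20, 37, 50
The 3 values of 16 occupy positions 3–5 → each gets rank 3.
Rank 8 → value 50.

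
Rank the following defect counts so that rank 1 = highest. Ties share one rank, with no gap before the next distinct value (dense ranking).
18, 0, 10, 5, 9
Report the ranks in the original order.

1, 5, 2, 4, 3

Sorted (descending): 18, 10, 9, 5, 0
No ties — each value takes its position as its rank.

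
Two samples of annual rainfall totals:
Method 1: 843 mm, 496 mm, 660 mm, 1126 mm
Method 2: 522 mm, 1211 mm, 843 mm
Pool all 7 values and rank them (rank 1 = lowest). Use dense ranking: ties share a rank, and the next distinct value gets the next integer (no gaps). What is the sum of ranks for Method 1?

13

Sorted (ascending): 496, 522, 660, 843, 843, 1126, 1211
The 2 values of 843 share dense rank 4.
Remaining distinct values take the next consecutive integers.
Method 1 values → pooled ranks: 843→4, 496→1, 660→3, 1126→5
Rank sum = 4 + 1 + 3 + 5 = 13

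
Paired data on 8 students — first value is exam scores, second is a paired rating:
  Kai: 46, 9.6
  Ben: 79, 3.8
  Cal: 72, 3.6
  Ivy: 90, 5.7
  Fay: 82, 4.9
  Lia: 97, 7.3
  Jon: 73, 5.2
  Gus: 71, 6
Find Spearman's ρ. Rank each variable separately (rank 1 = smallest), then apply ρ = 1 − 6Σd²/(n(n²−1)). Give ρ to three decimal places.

-0.095

Ranks of variable 1: 1, 5, 3, 7, 6, 8, 4, 2
Ranks of variable 2: 8, 2, 1, 5, 3, 7, 4, 6
d = r₁ − r₂: -7, 3, 2, 2, 3, 1, 0, -4
d²: 49, 9, 4, 4, 9, 1, 0, 16; Σd² = 92
ρ = 1 − 6·92/(8·63) = 1 − 552/504 = -0.095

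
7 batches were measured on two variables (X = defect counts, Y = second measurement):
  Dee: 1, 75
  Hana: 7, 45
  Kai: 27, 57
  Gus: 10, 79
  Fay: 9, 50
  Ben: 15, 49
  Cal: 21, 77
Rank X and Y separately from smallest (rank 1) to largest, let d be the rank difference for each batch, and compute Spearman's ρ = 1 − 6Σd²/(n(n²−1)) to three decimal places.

0.214

Ranks of variable 1: 1, 2, 7, 4, 3, 5, 6
Ranks of variable 2: 5, 1, 4, 7, 3, 2, 6
d = r₁ − r₂: -4, 1, 3, -3, 0, 3, 0
d²: 16, 1, 9, 9, 0, 9, 0; Σd² = 44
ρ = 1 − 6·44/(7·48) = 1 − 264/336 = 0.214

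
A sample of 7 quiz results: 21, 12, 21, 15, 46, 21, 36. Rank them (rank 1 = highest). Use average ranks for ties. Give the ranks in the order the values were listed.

4, 7, 4, 6, 1, 4, 2

Sorted (descending): 46, 36, 21, 21, 21, 15, 12
The 3 values of 21 occupy positions 3–5 → average rank 4.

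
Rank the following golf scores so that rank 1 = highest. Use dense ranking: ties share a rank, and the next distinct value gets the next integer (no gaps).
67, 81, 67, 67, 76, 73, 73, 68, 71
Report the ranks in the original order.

Sorted (descending): 81, 76, 73, 73, 71, 68, 67, 67, 67
The 2 values of 73 share dense rank 3.
The 3 values of 67 share dense rank 6.
Remaining distinct values take the next consecutive integers.

6, 1, 6, 6, 2, 3, 3, 5, 4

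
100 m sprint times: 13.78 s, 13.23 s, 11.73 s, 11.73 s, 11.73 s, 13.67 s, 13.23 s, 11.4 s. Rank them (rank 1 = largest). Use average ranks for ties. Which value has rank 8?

11.4

Sorted (descending): 13.78, 13.67, 13.23, 13.23, 11.73, 11.73, 11.73, 11.4
The 2 values of 13.23 occupy positions 3–4 → average rank (3+4)/2 = 3.5.
The 3 values of 11.73 occupy positions 5–7 → average rank 6.
Rank 8 → value 11.4.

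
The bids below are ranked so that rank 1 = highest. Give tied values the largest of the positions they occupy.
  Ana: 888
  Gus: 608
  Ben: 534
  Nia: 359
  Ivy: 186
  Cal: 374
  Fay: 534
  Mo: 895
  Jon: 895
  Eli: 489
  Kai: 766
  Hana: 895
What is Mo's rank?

3

Sorted (descending): 895, 895, 895, 888, 766, 608, 534, 534, 489, 374, 359, 186
The 3 values of 895 occupy positions 1–3 → each gets rank 3.
The 2 values of 534 occupy positions 7–8 → each gets rank 8.
Mo has value 895 → rank 3.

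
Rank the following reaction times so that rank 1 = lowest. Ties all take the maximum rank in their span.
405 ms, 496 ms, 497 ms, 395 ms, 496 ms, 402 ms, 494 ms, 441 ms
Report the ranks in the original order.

Sorted (ascending): 395, 402, 405, 441, 494, 496, 496, 497
The 2 values of 496 occupy positions 6–7 → each gets rank 7.

3, 7, 8, 1, 7, 2, 5, 4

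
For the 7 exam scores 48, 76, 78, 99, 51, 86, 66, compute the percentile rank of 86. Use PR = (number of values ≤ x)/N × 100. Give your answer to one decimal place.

85.7

N = 7.
Strictly below 86: 5. Equal to 86: 1.
PR = 6/7 × 100 = 85.7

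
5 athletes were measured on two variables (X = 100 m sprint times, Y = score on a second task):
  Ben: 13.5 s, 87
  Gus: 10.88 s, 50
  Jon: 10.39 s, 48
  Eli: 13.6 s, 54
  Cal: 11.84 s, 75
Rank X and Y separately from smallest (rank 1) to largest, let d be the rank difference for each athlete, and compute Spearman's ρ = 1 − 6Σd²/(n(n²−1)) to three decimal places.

Ranks of variable 1: 4, 2, 1, 5, 3
Ranks of variable 2: 5, 2, 1, 3, 4
d = r₁ − r₂: -1, 0, 0, 2, -1
d²: 1, 0, 0, 4, 1; Σd² = 6
ρ = 1 − 6·6/(5·24) = 1 − 36/120 = 0.700

0.700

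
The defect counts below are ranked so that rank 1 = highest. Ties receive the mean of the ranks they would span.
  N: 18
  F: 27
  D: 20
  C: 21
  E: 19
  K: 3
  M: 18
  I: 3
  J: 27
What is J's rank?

1.5

Sorted (descending): 27, 27, 21, 20, 19, 18, 18, 3, 3
The 2 values of 27 occupy positions 1–2 → average rank (1+2)/2 = 1.5.
The 2 values of 18 occupy positions 6–7 → average rank (6+7)/2 = 6.5.
The 2 values of 3 occupy positions 8–9 → average rank (8+9)/2 = 8.5.
J has value 27 → rank 1.5.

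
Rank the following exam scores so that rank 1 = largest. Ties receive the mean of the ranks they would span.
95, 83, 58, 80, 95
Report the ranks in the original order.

1.5, 3, 5, 4, 1.5

Sorted (descending): 95, 95, 83, 80, 58
The 2 values of 95 occupy positions 1–2 → average rank (1+2)/2 = 1.5.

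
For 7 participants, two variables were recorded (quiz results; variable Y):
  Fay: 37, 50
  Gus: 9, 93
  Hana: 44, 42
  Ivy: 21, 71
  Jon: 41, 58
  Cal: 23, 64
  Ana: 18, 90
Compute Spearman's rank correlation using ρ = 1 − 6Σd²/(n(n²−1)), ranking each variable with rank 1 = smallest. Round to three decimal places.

-0.964

Ranks of variable 1: 5, 1, 7, 3, 6, 4, 2
Ranks of variable 2: 2, 7, 1, 5, 3, 4, 6
d = r₁ − r₂: 3, -6, 6, -2, 3, 0, -4
d²: 9, 36, 36, 4, 9, 0, 16; Σd² = 110
ρ = 1 − 6·110/(7·48) = 1 − 660/336 = -0.964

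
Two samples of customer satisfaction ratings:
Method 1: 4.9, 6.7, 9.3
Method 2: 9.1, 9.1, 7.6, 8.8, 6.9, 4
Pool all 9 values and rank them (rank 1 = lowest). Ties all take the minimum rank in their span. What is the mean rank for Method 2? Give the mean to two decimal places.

Sorted (ascending): 4, 4.9, 6.7, 6.9, 7.6, 8.8, 9.1, 9.1, 9.3
The 2 values of 9.1 occupy positions 7–8 → each gets rank 7.
Method 2 values → pooled ranks: 9.1→7, 9.1→7, 7.6→5, 8.8→6, 6.9→4, 4→1
Mean rank = (7 + 7 + 5 + 6 + 4 + 1) / 6 = 5.00

5.00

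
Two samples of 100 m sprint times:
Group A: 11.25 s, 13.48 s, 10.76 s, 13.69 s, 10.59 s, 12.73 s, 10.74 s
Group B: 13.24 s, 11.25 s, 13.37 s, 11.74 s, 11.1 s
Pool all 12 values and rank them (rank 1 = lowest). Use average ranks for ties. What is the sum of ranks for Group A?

Sorted (ascending): 10.59, 10.74, 10.76, 11.1, 11.25, 11.25, 11.74, 12.73, 13.24, 13.37, 13.48, 13.69
The 2 values of 11.25 occupy positions 5–6 → average rank (5+6)/2 = 5.5.
Group A values → pooled ranks: 11.25→5.5, 13.48→11, 10.76→3, 13.69→12, 10.59→1, 12.73→8, 10.74→2
Rank sum = 5.5 + 11 + 3 + 12 + 1 + 8 + 2 = 42.5

42.5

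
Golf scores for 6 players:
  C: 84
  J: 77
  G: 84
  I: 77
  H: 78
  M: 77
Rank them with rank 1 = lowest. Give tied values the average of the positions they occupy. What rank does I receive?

2

Sorted (ascending): 77, 77, 77, 78, 84, 84
The 3 values of 77 occupy positions 1–3 → average rank 2.
The 2 values of 84 occupy positions 5–6 → average rank (5+6)/2 = 5.5.
I has value 77 → rank 2.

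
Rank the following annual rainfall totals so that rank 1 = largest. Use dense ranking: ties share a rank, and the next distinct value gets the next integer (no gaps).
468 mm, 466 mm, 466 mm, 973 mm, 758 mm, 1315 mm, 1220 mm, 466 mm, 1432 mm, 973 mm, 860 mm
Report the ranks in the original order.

7, 8, 8, 4, 6, 2, 3, 8, 1, 4, 5

Sorted (descending): 1432, 1315, 1220, 973, 973, 860, 758, 468, 466, 466, 466
The 2 values of 973 share dense rank 4.
The 3 values of 466 share dense rank 8.
Remaining distinct values take the next consecutive integers.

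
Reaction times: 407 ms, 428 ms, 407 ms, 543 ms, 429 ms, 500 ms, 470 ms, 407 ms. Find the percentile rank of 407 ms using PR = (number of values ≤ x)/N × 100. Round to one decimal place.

N = 8.
Strictly below 407: 0. Equal to 407: 3.
PR = 3/8 × 100 = 37.5

37.5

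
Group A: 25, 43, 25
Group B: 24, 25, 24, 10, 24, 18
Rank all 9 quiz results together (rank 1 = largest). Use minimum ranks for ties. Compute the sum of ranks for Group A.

Sorted (descending): 43, 25, 25, 25, 24, 24, 24, 18, 10
The 3 values of 25 occupy positions 2–4 → each gets rank 2.
The 3 values of 24 occupy positions 5–7 → each gets rank 5.
Group A values → pooled ranks: 25→2, 43→1, 25→2
Rank sum = 2 + 1 + 2 = 5

5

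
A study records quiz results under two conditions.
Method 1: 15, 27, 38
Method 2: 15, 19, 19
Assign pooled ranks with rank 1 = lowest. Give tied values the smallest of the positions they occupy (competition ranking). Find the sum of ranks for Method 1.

Sorted (ascending): 15, 15, 19, 19, 27, 38
The 2 values of 15 occupy positions 1–2 → each gets rank 1.
The 2 values of 19 occupy positions 3–4 → each gets rank 3.
Method 1 values → pooled ranks: 15→1, 27→5, 38→6
Rank sum = 1 + 5 + 6 = 12

12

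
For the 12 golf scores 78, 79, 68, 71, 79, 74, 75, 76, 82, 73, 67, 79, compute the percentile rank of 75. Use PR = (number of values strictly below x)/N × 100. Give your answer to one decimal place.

41.7

N = 12.
Strictly below 75: 5. Equal to 75: 1.
PR = 5/12 × 100 = 41.7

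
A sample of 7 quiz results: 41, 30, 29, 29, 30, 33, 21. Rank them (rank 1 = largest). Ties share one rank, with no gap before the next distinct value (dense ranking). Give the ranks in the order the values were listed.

1, 3, 4, 4, 3, 2, 5

Sorted (descending): 41, 33, 30, 30, 29, 29, 21
The 2 values of 30 share dense rank 3.
The 2 values of 29 share dense rank 4.
Remaining distinct values take the next consecutive integers.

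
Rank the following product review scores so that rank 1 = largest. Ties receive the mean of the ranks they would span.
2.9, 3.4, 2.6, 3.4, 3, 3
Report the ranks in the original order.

5, 1.5, 6, 1.5, 3.5, 3.5

Sorted (descending): 3.4, 3.4, 3, 3, 2.9, 2.6
The 2 values of 3.4 occupy positions 1–2 → average rank (1+2)/2 = 1.5.
The 2 values of 3 occupy positions 3–4 → average rank (3+4)/2 = 3.5.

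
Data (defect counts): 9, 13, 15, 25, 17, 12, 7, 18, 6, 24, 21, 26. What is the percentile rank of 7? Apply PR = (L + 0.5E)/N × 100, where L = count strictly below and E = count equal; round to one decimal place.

12.5

N = 12.
Strictly below 7: 1. Equal to 7: 1.
PR = (1 + 0.5·1)/12 × 100 = 12.5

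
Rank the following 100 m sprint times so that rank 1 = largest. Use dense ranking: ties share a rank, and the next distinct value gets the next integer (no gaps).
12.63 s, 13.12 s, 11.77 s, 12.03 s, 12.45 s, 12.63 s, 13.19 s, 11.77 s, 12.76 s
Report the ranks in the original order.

Sorted (descending): 13.19, 13.12, 12.76, 12.63, 12.63, 12.45, 12.03, 11.77, 11.77
The 2 values of 12.63 share dense rank 4.
The 2 values of 11.77 share dense rank 7.
Remaining distinct values take the next consecutive integers.

4, 2, 7, 6, 5, 4, 1, 7, 3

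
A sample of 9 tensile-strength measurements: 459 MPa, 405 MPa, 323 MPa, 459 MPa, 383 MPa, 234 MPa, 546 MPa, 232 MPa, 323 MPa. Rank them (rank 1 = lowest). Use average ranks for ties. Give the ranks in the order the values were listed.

7.5, 6, 3.5, 7.5, 5, 2, 9, 1, 3.5

Sorted (ascending): 232, 234, 323, 323, 383, 405, 459, 459, 546
The 2 values of 323 occupy positions 3–4 → average rank (3+4)/2 = 3.5.
The 2 values of 459 occupy positions 7–8 → average rank (7+8)/2 = 7.5.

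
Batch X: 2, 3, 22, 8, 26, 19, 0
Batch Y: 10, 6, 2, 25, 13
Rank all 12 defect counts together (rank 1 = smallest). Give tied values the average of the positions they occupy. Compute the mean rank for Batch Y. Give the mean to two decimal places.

Sorted (ascending): 0, 2, 2, 3, 6, 8, 10, 13, 19, 22, 25, 26
The 2 values of 2 occupy positions 2–3 → average rank (2+3)/2 = 2.5.
Batch Y values → pooled ranks: 10→7, 6→5, 2→2.5, 25→11, 13→8
Mean rank = (7 + 5 + 2.5 + 11 + 8) / 5 = 6.70

6.70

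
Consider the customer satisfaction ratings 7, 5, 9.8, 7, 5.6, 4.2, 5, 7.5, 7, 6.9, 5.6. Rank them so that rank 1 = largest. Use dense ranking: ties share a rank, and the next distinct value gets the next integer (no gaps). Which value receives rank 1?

9.8

Sorted (descending): 9.8, 7.5, 7, 7, 7, 6.9, 5.6, 5.6, 5, 5, 4.2
The 3 values of 7 share dense rank 3.
The 2 values of 5.6 share dense rank 5.
The 2 values of 5 share dense rank 6.
Remaining distinct values take the next consecutive integers.
Rank 1 → value 9.8.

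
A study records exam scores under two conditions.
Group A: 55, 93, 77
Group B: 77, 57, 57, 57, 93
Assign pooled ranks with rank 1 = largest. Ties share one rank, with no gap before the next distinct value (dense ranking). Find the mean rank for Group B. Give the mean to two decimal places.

2.40

Sorted (descending): 93, 93, 77, 77, 57, 57, 57, 55
The 2 values of 93 share dense rank 1.
The 2 values of 77 share dense rank 2.
The 3 values of 57 share dense rank 3.
Remaining distinct values take the next consecutive integers.
Group B values → pooled ranks: 77→2, 57→3, 57→3, 57→3, 93→1
Mean rank = (2 + 3 + 3 + 3 + 1) / 5 = 2.40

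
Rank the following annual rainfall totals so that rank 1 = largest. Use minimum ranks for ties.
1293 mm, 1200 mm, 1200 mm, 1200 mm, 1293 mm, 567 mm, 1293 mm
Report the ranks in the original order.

1, 4, 4, 4, 1, 7, 1

Sorted (descending): 1293, 1293, 1293, 1200, 1200, 1200, 567
The 3 values of 1293 occupy positions 1–3 → each gets rank 1.
The 3 values of 1200 occupy positions 4–6 → each gets rank 4.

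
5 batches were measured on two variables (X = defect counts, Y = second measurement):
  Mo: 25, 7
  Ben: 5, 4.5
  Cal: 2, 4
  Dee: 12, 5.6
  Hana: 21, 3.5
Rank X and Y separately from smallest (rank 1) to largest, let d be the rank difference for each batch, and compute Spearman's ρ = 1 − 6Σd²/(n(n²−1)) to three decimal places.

Ranks of variable 1: 5, 2, 1, 3, 4
Ranks of variable 2: 5, 3, 2, 4, 1
d = r₁ − r₂: 0, -1, -1, -1, 3
d²: 0, 1, 1, 1, 9; Σd² = 12
ρ = 1 − 6·12/(5·24) = 1 − 72/120 = 0.400

0.400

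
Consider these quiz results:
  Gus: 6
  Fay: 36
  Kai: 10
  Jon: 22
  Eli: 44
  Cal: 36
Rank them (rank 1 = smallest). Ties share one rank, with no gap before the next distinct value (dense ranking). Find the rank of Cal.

Sorted (ascending): 6, 10, 22, 36, 36, 44
The 2 values of 36 share dense rank 4.
Remaining distinct values take the next consecutive integers.
Cal has value 36 → rank 4.

4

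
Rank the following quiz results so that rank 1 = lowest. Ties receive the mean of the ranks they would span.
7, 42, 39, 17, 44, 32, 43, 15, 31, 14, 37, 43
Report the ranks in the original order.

Sorted (ascending): 7, 14, 15, 17, 31, 32, 37, 39, 42, 43, 43, 44
The 2 values of 43 occupy positions 10–11 → average rank (10+11)/2 = 10.5.

1, 9, 8, 4, 12, 6, 10.5, 3, 5, 2, 7, 10.5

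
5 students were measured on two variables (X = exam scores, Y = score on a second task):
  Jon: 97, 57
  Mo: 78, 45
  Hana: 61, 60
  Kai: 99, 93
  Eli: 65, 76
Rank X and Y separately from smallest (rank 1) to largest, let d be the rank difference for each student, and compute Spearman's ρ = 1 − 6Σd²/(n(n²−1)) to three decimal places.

0.200

Ranks of variable 1: 4, 3, 1, 5, 2
Ranks of variable 2: 2, 1, 3, 5, 4
d = r₁ − r₂: 2, 2, -2, 0, -2
d²: 4, 4, 4, 0, 4; Σd² = 16
ρ = 1 − 6·16/(5·24) = 1 − 96/120 = 0.200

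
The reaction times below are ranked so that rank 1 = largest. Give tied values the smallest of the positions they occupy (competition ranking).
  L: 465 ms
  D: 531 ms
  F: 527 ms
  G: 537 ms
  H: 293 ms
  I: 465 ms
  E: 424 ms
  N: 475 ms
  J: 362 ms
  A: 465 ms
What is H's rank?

Sorted (descending): 537, 531, 527, 475, 465, 465, 465, 424, 362, 293
The 3 values of 465 occupy positions 5–7 → each gets rank 5.
H has value 293 ms → rank 10.

10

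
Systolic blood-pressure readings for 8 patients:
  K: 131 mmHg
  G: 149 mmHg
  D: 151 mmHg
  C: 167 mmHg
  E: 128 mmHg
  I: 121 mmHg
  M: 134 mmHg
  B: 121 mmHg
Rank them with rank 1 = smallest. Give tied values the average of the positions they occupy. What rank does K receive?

Sorted (ascending): 121, 121, 128, 131, 134, 149, 151, 167
The 2 values of 121 occupy positions 1–2 → average rank (1+2)/2 = 1.5.
K has value 131 mmHg → rank 4.

4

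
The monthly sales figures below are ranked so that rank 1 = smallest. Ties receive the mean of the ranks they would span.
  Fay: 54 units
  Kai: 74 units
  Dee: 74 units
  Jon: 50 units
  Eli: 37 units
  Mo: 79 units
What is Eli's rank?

1

Sorted (ascending): 37, 50, 54, 74, 74, 79
The 2 values of 74 occupy positions 4–5 → average rank (4+5)/2 = 4.5.
Eli has value 37 units → rank 1.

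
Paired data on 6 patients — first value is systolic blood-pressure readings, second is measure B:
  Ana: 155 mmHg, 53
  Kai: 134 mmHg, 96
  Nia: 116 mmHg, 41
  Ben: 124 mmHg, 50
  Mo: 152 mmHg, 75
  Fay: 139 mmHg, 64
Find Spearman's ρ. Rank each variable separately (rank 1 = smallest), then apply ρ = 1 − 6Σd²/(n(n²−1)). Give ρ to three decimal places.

Ranks of variable 1: 6, 3, 1, 2, 5, 4
Ranks of variable 2: 3, 6, 1, 2, 5, 4
d = r₁ − r₂: 3, -3, 0, 0, 0, 0
d²: 9, 9, 0, 0, 0, 0; Σd² = 18
ρ = 1 − 6·18/(6·35) = 1 − 108/210 = 0.486

0.486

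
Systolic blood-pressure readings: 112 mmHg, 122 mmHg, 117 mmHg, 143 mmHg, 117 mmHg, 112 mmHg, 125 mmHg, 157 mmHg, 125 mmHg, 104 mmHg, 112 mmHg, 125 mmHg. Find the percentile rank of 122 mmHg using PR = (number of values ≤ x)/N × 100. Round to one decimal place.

58.3

N = 12.
Strictly below 122: 6. Equal to 122: 1.
PR = 7/12 × 100 = 58.3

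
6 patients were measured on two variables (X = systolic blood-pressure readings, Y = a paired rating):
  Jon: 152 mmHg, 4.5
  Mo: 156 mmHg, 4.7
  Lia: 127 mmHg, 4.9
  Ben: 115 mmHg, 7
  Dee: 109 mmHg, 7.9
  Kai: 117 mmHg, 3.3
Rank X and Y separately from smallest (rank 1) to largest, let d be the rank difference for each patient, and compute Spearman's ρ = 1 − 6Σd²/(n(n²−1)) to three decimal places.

Ranks of variable 1: 5, 6, 4, 2, 1, 3
Ranks of variable 2: 2, 3, 4, 5, 6, 1
d = r₁ − r₂: 3, 3, 0, -3, -5, 2
d²: 9, 9, 0, 9, 25, 4; Σd² = 56
ρ = 1 − 6·56/(6·35) = 1 − 336/210 = -0.600

-0.600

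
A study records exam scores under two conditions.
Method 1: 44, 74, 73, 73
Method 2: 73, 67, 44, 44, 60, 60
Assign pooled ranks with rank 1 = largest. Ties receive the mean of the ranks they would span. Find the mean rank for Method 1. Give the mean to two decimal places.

4.00

Sorted (descending): 74, 73, 73, 73, 67, 60, 60, 44, 44, 44
The 3 values of 73 occupy positions 2–4 → average rank 3.
The 2 values of 60 occupy positions 6–7 → average rank (6+7)/2 = 6.5.
The 3 values of 44 occupy positions 8–10 → average rank 9.
Method 1 values → pooled ranks: 44→9, 74→1, 73→3, 73→3
Mean rank = (9 + 1 + 3 + 3) / 4 = 4.00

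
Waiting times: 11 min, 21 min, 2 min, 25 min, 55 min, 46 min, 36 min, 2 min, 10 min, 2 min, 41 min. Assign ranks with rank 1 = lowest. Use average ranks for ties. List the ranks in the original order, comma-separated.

Sorted (ascending): 2, 2, 2, 10, 11, 21, 25, 36, 41, 46, 55
The 3 values of 2 occupy positions 1–3 → average rank 2.

5, 6, 2, 7, 11, 10, 8, 2, 4, 2, 9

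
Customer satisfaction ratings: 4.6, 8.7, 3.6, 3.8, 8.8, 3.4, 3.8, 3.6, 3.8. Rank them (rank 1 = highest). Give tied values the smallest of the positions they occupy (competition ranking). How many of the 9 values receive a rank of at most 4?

6

Sorted (descending): 8.8, 8.7, 4.6, 3.8, 3.8, 3.8, 3.6, 3.6, 3.4
The 3 values of 3.8 occupy positions 4–6 → each gets rank 4.
The 2 values of 3.6 occupy positions 7–8 → each gets rank 7.
Ranks ≤ 4: {1, 2, 3, 4, 4, 4} → 6 values.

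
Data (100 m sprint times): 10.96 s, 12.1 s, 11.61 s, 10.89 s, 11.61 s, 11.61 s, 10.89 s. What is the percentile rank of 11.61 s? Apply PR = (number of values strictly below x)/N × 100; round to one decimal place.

42.9

N = 7.
Strictly below 11.61: 3. Equal to 11.61: 3.
PR = 3/7 × 100 = 42.9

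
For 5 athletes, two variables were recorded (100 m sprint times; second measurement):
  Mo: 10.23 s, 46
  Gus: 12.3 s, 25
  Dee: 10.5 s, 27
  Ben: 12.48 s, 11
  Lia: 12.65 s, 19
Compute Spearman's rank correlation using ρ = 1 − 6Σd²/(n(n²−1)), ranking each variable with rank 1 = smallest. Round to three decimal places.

Ranks of variable 1: 1, 3, 2, 4, 5
Ranks of variable 2: 5, 3, 4, 1, 2
d = r₁ − r₂: -4, 0, -2, 3, 3
d²: 16, 0, 4, 9, 9; Σd² = 38
ρ = 1 − 6·38/(5·24) = 1 − 228/120 = -0.900

-0.900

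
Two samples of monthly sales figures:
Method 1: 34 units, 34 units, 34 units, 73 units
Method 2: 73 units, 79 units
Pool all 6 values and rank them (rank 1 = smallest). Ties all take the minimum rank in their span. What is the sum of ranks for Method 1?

Sorted (ascending): 34, 34, 34, 73, 73, 79
The 3 values of 34 occupy positions 1–3 → each gets rank 1.
The 2 values of 73 occupy positions 4–5 → each gets rank 4.
Method 1 values → pooled ranks: 34→1, 34→1, 34→1, 73→4
Rank sum = 1 + 1 + 1 + 4 = 7

7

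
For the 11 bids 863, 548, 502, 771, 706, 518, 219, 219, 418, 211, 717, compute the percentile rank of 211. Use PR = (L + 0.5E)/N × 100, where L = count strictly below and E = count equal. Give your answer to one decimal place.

4.5

N = 11.
Strictly below 211: 0. Equal to 211: 1.
PR = (0 + 0.5·1)/11 × 100 = 4.5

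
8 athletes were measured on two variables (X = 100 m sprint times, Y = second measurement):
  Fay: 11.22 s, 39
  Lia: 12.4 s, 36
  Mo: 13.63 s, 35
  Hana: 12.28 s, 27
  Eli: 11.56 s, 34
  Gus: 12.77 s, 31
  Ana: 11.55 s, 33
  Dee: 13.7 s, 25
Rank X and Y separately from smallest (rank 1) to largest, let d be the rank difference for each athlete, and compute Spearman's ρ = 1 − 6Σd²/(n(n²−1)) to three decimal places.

Ranks of variable 1: 1, 5, 7, 4, 3, 6, 2, 8
Ranks of variable 2: 8, 7, 6, 2, 5, 3, 4, 1
d = r₁ − r₂: -7, -2, 1, 2, -2, 3, -2, 7
d²: 49, 4, 1, 4, 4, 9, 4, 49; Σd² = 124
ρ = 1 − 6·124/(8·63) = 1 − 744/504 = -0.476

-0.476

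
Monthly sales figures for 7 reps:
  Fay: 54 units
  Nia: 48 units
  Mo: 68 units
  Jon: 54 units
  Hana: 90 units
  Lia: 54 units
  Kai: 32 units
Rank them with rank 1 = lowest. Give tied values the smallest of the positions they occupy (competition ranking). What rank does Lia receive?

3

Sorted (ascending): 32, 48, 54, 54, 54, 68, 90
The 3 values of 54 occupy positions 3–5 → each gets rank 3.
Lia has value 54 units → rank 3.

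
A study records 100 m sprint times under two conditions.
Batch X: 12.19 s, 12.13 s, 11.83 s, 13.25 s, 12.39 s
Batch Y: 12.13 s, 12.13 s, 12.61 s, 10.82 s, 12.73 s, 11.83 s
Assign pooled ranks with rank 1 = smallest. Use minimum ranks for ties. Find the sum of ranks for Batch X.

32

Sorted (ascending): 10.82, 11.83, 11.83, 12.13, 12.13, 12.13, 12.19, 12.39, 12.61, 12.73, 13.25
The 2 values of 11.83 occupy positions 2–3 → each gets rank 2.
The 3 values of 12.13 occupy positions 4–6 → each gets rank 4.
Batch X values → pooled ranks: 12.19→7, 12.13→4, 11.83→2, 13.25→11, 12.39→8
Rank sum = 7 + 4 + 2 + 11 + 8 = 32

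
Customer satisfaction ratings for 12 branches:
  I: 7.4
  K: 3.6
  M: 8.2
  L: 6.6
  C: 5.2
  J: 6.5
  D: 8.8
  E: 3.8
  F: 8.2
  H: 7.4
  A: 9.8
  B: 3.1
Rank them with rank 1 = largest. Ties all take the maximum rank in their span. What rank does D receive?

2

Sorted (descending): 9.8, 8.8, 8.2, 8.2, 7.4, 7.4, 6.6, 6.5, 5.2, 3.8, 3.6, 3.1
The 2 values of 8.2 occupy positions 3–4 → each gets rank 4.
The 2 values of 7.4 occupy positions 5–6 → each gets rank 6.
D has value 8.8 → rank 2.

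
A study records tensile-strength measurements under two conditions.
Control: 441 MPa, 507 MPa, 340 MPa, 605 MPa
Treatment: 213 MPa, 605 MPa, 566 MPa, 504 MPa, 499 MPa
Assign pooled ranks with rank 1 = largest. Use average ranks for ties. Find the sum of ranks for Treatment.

24.5

Sorted (descending): 605, 605, 566, 507, 504, 499, 441, 340, 213
The 2 values of 605 occupy positions 1–2 → average rank (1+2)/2 = 1.5.
Treatment values → pooled ranks: 213→9, 605→1.5, 566→3, 504→5, 499→6
Rank sum = 9 + 1.5 + 3 + 5 + 6 = 24.5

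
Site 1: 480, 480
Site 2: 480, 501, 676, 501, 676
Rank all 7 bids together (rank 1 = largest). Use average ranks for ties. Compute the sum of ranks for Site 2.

Sorted (descending): 676, 676, 501, 501, 480, 480, 480
The 2 values of 676 occupy positions 1–2 → average rank (1+2)/2 = 1.5.
The 2 values of 501 occupy positions 3–4 → average rank (3+4)/2 = 3.5.
The 3 values of 480 occupy positions 5–7 → average rank 6.
Site 2 values → pooled ranks: 480→6, 501→3.5, 676→1.5, 501→3.5, 676→1.5
Rank sum = 6 + 3.5 + 1.5 + 3.5 + 1.5 = 16

16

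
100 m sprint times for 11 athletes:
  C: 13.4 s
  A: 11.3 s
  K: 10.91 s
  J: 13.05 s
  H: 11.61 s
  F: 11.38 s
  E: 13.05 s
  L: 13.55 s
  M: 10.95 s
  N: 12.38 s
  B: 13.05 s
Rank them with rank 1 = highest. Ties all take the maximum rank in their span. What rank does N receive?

6

Sorted (descending): 13.55, 13.4, 13.05, 13.05, 13.05, 12.38, 11.61, 11.38, 11.3, 10.95, 10.91
The 3 values of 13.05 occupy positions 3–5 → each gets rank 5.
N has value 12.38 s → rank 6.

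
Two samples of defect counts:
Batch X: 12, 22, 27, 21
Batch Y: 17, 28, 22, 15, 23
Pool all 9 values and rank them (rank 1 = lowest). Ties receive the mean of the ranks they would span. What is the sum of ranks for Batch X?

Sorted (ascending): 12, 15, 17, 21, 22, 22, 23, 27, 28
The 2 values of 22 occupy positions 5–6 → average rank (5+6)/2 = 5.5.
Batch X values → pooled ranks: 12→1, 22→5.5, 27→8, 21→4
Rank sum = 1 + 5.5 + 8 + 4 = 18.5

18.5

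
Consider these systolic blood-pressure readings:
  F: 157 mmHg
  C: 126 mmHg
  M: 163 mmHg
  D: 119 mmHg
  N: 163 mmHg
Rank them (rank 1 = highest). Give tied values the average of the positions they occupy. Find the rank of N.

1.5

Sorted (descending): 163, 163, 157, 126, 119
The 2 values of 163 occupy positions 1–2 → average rank (1+2)/2 = 1.5.
N has value 163 mmHg → rank 1.5.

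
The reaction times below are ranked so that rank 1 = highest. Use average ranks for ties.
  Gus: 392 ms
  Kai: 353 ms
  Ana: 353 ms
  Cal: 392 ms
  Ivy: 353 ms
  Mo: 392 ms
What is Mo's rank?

2

Sorted (descending): 392, 392, 392, 353, 353, 353
The 3 values of 392 occupy positions 1–3 → average rank 2.
The 3 values of 353 occupy positions 4–6 → average rank 5.
Mo has value 392 ms → rank 2.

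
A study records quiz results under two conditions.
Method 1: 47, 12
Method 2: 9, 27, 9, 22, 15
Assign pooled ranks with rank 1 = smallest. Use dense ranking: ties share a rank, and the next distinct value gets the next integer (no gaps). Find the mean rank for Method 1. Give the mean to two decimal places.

4.00

Sorted (ascending): 9, 9, 12, 15, 22, 27, 47
The 2 values of 9 share dense rank 1.
Remaining distinct values take the next consecutive integers.
Method 1 values → pooled ranks: 47→6, 12→2
Mean rank = (6 + 2) / 2 = 4.00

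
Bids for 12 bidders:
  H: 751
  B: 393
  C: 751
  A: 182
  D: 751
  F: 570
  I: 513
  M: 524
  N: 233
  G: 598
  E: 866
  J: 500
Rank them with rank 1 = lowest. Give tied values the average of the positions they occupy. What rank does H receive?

Sorted (ascending): 182, 233, 393, 500, 513, 524, 570, 598, 751, 751, 751, 866
The 3 values of 751 occupy positions 9–11 → average rank 10.
H has value 751 → rank 10.

10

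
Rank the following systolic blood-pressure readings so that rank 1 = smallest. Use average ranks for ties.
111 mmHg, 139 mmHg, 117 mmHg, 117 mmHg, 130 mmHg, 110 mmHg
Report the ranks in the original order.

2, 6, 3.5, 3.5, 5, 1

Sorted (ascending): 110, 111, 117, 117, 130, 139
The 2 values of 117 occupy positions 3–4 → average rank (3+4)/2 = 3.5.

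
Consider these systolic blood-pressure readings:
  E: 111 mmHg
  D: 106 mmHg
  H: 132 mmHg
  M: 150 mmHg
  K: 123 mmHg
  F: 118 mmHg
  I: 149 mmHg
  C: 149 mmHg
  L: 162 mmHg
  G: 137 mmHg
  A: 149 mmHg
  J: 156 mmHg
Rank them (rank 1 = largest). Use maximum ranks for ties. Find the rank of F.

Sorted (descending): 162, 156, 150, 149, 149, 149, 137, 132, 123, 118, 111, 106
The 3 values of 149 occupy positions 4–6 → each gets rank 6.
F has value 118 mmHg → rank 10.

10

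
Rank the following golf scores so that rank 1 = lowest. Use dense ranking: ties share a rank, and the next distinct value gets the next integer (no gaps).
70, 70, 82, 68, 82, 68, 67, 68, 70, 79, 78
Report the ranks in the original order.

3, 3, 6, 2, 6, 2, 1, 2, 3, 5, 4

Sorted (ascending): 67, 68, 68, 68, 70, 70, 70, 78, 79, 82, 82
The 3 values of 68 share dense rank 2.
The 3 values of 70 share dense rank 3.
The 2 values of 82 share dense rank 6.
Remaining distinct values take the next consecutive integers.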